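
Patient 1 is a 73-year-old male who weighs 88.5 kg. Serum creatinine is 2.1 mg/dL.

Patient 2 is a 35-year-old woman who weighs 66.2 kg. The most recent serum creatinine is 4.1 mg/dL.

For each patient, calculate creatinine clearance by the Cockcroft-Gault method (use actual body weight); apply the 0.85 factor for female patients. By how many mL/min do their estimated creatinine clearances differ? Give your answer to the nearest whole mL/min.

19 mL/min

Patient 1: CrCl = (140 − 73) × 88.5 / (72 × 2.1) = 5929.5 / 151.20 ≈ 39.2 mL/min
Patient 2: CrCl = (140 − 35) × 66.2 / (72 × 4.1) × 0.85 = 6951.0 / 295.20 × 0.85 ≈ 20.0 mL/min
|39.2 − 20.0| = 19.2 mL/min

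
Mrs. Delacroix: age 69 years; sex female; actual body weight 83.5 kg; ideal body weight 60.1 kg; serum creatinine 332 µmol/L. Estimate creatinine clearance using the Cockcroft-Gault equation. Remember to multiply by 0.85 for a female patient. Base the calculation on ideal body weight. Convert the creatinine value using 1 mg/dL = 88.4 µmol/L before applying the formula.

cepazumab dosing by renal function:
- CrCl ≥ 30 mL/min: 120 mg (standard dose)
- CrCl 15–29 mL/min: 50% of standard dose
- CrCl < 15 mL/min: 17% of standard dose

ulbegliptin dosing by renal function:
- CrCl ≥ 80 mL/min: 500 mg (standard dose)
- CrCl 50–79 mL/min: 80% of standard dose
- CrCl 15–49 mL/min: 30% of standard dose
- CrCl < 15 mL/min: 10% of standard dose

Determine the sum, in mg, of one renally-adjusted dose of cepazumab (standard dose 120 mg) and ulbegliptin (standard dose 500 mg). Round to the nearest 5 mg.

SCr = 332 / 88.4 = 3.756 mg/dL
CrCl = (140 − 69) × 60.1 / (72 × 3.756) × 0.85 = 4267.1 / 270.43 × 0.85 ≈ 13.4 mL/min
CrCl ≈ 13 mL/min.
cepazumab: < 15 mL/min → 17% of 120 mg = 20.4 mg.
ulbegliptin: < 15 mL/min → 10% of 500 mg = 50 mg.
Total = 20.4 + 50 = 70.4 mg.

70 mg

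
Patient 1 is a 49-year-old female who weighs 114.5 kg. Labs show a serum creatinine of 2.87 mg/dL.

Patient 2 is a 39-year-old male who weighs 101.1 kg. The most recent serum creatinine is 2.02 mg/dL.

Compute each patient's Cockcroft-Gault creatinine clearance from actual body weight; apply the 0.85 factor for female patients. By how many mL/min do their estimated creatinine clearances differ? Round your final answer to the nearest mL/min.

27 mL/min

Patient 1: CrCl = (140 − 49) × 114.5 / (72 × 2.87) × 0.85 = 10419.5 / 206.64 × 0.85 ≈ 42.9 mL/min
Patient 2: CrCl = (140 − 39) × 101.1 / (72 × 2.02) = 10211.1 / 145.44 ≈ 70.2 mL/min
|42.9 − 70.2| = 27.3 mL/min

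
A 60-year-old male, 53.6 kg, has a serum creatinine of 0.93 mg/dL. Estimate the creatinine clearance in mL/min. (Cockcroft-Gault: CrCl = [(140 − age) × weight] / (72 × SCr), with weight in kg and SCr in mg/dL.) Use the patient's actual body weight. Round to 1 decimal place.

CrCl = (140 − 60) × 53.6 / (72 × 0.93) = 4288.0 / 66.96 ≈ 64.0 mL/min

64.0 mL/min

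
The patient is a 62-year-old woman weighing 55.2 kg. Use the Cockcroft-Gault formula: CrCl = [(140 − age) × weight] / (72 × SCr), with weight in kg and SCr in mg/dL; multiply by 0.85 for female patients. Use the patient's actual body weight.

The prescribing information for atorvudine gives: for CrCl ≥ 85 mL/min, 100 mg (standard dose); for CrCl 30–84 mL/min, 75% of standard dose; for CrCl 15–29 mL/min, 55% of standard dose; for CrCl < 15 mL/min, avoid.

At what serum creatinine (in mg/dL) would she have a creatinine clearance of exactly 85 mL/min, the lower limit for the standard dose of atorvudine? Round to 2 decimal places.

0.60 mg/dL

Standard dose requires CrCl ≥ 85 mL/min.
Set (140 − 62) × 55.2 × 0.85 / (72 × SCr) = 85
SCr = (140 − 62) × 55.2 × 0.85 / (72 × 85) = 0.598 mg/dL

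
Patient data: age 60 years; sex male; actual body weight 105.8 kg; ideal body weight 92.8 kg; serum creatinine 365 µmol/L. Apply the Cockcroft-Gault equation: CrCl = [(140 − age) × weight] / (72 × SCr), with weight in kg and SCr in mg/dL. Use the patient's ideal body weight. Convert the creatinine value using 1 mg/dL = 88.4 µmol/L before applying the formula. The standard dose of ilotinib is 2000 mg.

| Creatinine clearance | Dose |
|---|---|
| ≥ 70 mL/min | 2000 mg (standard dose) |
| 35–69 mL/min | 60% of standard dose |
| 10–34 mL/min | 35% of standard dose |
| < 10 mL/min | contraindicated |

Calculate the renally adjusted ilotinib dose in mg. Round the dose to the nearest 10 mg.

SCr = 365 / 88.4 = 4.129 mg/dL
CrCl = (140 − 60) × 92.8 / (72 × 4.129) = 7424.0 / 297.29 ≈ 25.0 mL/min
CrCl ≈ 25 mL/min → bracket 10–34 mL/min.
35% of 2000 mg = 700 mg

700 mg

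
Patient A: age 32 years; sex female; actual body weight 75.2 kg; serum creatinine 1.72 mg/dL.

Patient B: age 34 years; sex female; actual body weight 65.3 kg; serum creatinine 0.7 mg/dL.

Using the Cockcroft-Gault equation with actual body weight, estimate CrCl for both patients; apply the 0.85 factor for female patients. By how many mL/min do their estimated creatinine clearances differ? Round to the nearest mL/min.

Patient A: CrCl = (140 − 32) × 75.2 / (72 × 1.72) × 0.85 = 8121.6 / 123.84 × 0.85 ≈ 55.7 mL/min
Patient B: CrCl = (140 − 34) × 65.3 / (72 × 0.7) × 0.85 = 6921.8 / 50.40 × 0.85 ≈ 116.7 mL/min
|55.7 − 116.7| = 61.0 mL/min

61 mL/min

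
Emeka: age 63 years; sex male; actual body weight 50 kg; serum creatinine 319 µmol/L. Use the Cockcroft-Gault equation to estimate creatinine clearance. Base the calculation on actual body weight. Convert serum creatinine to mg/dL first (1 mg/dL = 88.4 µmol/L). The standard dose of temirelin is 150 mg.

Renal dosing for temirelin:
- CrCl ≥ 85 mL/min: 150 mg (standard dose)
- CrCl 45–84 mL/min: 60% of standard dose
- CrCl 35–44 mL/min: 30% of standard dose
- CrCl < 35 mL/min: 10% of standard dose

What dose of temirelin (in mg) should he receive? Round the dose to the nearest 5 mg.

15 mg

SCr = 319 / 88.4 = 3.609 mg/dL
CrCl = (140 − 63) × 50 / (72 × 3.609) = 3850.0 / 259.85 ≈ 14.8 mL/min
CrCl ≈ 15 mL/min → bracket < 35 mL/min.
10% of 150 mg = 15 mg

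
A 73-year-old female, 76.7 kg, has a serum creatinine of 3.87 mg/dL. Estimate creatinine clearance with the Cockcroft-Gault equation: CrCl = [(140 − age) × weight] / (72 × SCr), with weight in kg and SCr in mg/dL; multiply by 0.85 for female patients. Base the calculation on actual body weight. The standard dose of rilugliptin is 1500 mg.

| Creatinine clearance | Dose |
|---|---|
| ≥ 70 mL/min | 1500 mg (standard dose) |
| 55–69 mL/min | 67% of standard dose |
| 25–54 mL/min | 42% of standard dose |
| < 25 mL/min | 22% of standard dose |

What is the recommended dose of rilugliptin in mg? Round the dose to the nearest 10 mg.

CrCl = (140 − 73) × 76.7 / (72 × 3.87) × 0.85 = 5138.9 / 278.64 × 0.85 ≈ 15.7 mL/min
CrCl ≈ 16 mL/min → bracket < 25 mL/min.
22% of 1500 mg = 330 mg

330 mg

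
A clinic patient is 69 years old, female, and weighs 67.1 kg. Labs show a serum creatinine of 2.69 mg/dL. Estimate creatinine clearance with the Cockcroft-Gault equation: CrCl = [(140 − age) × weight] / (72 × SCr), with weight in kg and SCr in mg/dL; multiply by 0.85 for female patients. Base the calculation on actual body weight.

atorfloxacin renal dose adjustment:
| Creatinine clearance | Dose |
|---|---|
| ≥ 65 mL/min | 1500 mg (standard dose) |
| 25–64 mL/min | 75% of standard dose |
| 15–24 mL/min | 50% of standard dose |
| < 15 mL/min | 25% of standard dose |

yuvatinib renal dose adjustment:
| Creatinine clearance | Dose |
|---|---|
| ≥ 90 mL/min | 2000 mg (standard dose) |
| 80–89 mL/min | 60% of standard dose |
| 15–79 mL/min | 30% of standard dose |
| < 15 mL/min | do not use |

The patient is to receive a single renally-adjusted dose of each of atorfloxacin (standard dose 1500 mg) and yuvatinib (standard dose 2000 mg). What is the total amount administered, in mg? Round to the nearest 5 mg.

1350 mg

CrCl = (140 − 69) × 67.1 / (72 × 2.69) × 0.85 = 4764.1 / 193.68 × 0.85 ≈ 20.9 mL/min
CrCl ≈ 21 mL/min.
atorfloxacin: 15–24 mL/min → 50% of 1500 mg = 750 mg.
yuvatinib: 15–79 mL/min → 30% of 2000 mg = 600 mg.
Total = 750 + 600 = 1350 mg.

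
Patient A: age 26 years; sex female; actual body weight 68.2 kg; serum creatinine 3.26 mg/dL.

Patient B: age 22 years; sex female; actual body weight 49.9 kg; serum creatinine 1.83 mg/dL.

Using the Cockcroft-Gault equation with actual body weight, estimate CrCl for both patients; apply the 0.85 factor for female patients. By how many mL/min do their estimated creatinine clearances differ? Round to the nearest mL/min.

10 mL/min

Patient A: CrCl = (140 − 26) × 68.2 / (72 × 3.26) × 0.85 = 7774.8 / 234.72 × 0.85 ≈ 28.2 mL/min
Patient B: CrCl = (140 − 22) × 49.9 / (72 × 1.83) × 0.85 = 5888.2 / 131.76 × 0.85 ≈ 38.0 mL/min
|28.2 − 38.0| = 9.8 mL/min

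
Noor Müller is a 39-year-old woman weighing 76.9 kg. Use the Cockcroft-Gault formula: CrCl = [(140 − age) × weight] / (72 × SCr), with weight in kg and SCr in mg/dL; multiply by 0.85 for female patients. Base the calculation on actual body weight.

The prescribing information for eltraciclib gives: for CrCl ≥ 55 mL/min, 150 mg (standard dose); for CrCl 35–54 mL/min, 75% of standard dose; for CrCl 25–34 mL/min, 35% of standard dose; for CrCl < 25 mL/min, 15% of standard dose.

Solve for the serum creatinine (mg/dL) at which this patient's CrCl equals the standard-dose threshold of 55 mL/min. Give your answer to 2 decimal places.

Standard dose requires CrCl ≥ 55 mL/min.
Set (140 − 39) × 76.9 × 0.85 / (72 × SCr) = 55
SCr = (140 − 39) × 76.9 × 0.85 / (72 × 55) = 1.667 mg/dL

1.67 mg/dL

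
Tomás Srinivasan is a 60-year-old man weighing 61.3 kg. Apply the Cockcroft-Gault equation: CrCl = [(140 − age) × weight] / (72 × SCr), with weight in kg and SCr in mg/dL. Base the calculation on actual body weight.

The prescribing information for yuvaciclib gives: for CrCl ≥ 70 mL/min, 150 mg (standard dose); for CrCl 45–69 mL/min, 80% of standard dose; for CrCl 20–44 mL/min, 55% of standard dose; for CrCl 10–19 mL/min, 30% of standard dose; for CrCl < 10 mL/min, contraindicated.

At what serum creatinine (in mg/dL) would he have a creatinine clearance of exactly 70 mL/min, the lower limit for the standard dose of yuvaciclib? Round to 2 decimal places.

0.97 mg/dL

Standard dose requires CrCl ≥ 70 mL/min.
Set (140 − 60) × 61.3 / (72 × SCr) = 70
SCr = (140 − 60) × 61.3 / (72 × 70) = 0.973 mg/dL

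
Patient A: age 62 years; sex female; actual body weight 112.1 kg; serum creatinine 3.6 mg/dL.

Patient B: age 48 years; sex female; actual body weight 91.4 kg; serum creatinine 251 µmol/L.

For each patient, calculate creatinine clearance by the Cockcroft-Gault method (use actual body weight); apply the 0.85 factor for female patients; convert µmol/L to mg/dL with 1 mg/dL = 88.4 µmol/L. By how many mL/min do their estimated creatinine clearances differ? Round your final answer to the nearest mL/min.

6 mL/min

Patient A: CrCl = (140 − 62) × 112.1 / (72 × 3.6) × 0.85 = 8743.8 / 259.20 × 0.85 ≈ 28.7 mL/min
Patient B: SCr = 251 / 88.4 = 2.839 mg/dL
Patient B: CrCl = (140 − 48) × 91.4 / (72 × 2.839) × 0.85 = 8408.8 / 204.41 × 0.85 ≈ 35.0 mL/min
|28.7 − 35.0| = 6.3 mL/min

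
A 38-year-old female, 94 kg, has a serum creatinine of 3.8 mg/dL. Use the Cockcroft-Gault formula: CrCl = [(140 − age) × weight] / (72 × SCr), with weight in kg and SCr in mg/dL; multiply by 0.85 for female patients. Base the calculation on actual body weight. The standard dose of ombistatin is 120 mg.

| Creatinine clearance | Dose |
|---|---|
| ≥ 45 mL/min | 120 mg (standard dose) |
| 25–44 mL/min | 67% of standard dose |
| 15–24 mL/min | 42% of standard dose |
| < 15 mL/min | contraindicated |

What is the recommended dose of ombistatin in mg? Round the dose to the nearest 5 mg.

CrCl = (140 − 38) × 94 / (72 × 3.8) × 0.85 = 9588.0 / 273.60 × 0.85 ≈ 29.8 mL/min
CrCl ≈ 30 mL/min → bracket 25–44 mL/min.
67% of 120 mg = 80.4 mg → 80 mg

80 mg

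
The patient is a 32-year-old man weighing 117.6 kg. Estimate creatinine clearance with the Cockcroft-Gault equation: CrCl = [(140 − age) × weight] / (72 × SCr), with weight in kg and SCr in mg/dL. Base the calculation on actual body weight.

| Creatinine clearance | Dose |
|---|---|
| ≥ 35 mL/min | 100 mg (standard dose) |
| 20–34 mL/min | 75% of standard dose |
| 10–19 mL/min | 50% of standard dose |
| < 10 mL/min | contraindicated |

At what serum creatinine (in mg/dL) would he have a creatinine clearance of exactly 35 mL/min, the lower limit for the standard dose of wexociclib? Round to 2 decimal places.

5.04 mg/dL

Standard dose requires CrCl ≥ 35 mL/min.
Set (140 − 32) × 117.6 / (72 × SCr) = 35
SCr = (140 − 32) × 117.6 / (72 × 35) = 5.040 mg/dL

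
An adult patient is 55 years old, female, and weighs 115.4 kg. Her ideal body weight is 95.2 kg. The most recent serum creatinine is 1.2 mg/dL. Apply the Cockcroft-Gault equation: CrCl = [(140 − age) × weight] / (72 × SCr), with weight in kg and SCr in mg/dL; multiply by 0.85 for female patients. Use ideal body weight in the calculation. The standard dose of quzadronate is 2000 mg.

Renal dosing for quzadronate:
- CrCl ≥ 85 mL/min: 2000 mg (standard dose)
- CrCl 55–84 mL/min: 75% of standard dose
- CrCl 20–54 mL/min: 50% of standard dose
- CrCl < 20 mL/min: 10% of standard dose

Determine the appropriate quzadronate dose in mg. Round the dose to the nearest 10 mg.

CrCl = (140 − 55) × 95.2 / (72 × 1.2) × 0.85 = 8092.0 / 86.40 × 0.85 ≈ 79.6 mL/min
CrCl ≈ 80 mL/min → bracket 55–84 mL/min.
75% of 2000 mg = 1500 mg

1500 mg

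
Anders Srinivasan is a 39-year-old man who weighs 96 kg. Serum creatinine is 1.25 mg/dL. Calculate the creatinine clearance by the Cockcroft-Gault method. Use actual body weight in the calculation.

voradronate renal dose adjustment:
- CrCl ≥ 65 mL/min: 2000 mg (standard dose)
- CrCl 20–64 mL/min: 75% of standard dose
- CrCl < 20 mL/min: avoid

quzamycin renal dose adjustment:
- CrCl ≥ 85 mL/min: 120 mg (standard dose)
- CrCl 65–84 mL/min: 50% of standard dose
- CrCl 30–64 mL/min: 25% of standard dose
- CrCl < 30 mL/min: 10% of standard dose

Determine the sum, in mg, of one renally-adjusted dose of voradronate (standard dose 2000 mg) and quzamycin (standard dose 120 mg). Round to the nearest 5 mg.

CrCl = (140 − 39) × 96 / (72 × 1.25) = 9696.0 / 90.00 ≈ 107.7 mL/min
CrCl ≈ 108 mL/min.
voradronate: ≥ 65 mL/min → 100% of 2000 mg = 2000 mg.
quzamycin: ≥ 85 mL/min → 100% of 120 mg = 120 mg.
Total = 2000 + 120 = 2120 mg.

2120 mg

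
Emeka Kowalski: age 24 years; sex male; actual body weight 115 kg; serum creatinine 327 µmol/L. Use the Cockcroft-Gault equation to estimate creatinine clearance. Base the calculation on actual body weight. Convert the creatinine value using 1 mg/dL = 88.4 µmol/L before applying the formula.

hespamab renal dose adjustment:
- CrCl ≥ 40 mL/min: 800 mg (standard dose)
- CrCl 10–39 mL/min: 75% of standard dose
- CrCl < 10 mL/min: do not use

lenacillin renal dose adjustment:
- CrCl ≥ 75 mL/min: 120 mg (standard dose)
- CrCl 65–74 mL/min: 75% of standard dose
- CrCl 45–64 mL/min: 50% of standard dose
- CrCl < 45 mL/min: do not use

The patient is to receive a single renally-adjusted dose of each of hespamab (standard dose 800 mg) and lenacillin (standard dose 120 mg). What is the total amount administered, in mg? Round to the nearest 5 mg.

SCr = 327 / 88.4 = 3.699 mg/dL
CrCl = (140 − 24) × 115 / (72 × 3.699) = 13340.0 / 266.33 ≈ 50.1 mL/min
CrCl ≈ 50 mL/min.
hespamab: ≥ 40 mL/min → 100% of 800 mg = 800 mg.
lenacillin: 45–64 mL/min → 50% of 120 mg = 60 mg.
Total = 800 + 60 = 860 mg.

860 mg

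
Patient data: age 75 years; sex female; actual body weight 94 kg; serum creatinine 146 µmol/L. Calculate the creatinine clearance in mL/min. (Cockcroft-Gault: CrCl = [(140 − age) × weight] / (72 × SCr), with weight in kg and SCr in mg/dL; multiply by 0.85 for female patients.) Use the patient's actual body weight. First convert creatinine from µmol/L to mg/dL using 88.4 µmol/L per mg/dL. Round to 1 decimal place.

43.7 mL/min

SCr = 146 / 88.4 = 1.652 mg/dL
CrCl = (140 − 75) × 94 / (72 × 1.652) × 0.85 = 6110.0 / 118.94 × 0.85 ≈ 43.7 mL/min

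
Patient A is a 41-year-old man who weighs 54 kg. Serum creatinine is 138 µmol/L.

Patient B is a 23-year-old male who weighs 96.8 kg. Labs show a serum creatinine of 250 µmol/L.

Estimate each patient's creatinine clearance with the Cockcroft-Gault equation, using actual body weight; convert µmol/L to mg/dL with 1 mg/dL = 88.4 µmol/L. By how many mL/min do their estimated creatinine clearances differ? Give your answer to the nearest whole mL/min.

8 mL/min

Patient A: SCr = 138 / 88.4 = 1.561 mg/dL
Patient A: CrCl = (140 − 41) × 54 / (72 × 1.561) = 5346.0 / 112.39 ≈ 47.6 mL/min
Patient B: SCr = 250 / 88.4 = 2.828 mg/dL
Patient B: CrCl = (140 − 23) × 96.8 / (72 × 2.828) = 11325.6 / 203.62 ≈ 55.6 mL/min
|47.6 − 55.6| = 8.0 mL/min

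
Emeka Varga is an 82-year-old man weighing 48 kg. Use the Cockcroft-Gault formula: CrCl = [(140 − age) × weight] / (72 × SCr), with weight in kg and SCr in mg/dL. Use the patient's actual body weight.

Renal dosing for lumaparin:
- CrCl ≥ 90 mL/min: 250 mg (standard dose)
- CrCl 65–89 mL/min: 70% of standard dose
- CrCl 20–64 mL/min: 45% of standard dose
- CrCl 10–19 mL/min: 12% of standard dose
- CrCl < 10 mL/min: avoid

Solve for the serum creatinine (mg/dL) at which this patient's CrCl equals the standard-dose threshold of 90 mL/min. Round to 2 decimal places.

Standard dose requires CrCl ≥ 90 mL/min.
Set (140 − 82) × 48 / (72 × SCr) = 90
SCr = (140 − 82) × 48 / (72 × 90) = 0.430 mg/dL

0.43 mg/dL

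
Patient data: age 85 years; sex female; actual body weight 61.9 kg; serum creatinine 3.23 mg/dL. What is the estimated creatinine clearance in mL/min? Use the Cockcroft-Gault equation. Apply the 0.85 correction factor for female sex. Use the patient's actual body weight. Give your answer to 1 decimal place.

CrCl = (140 − 85) × 61.9 / (72 × 3.23) × 0.85 = 3404.5 / 232.56 × 0.85 ≈ 12.4 mL/min

12.4 mL/min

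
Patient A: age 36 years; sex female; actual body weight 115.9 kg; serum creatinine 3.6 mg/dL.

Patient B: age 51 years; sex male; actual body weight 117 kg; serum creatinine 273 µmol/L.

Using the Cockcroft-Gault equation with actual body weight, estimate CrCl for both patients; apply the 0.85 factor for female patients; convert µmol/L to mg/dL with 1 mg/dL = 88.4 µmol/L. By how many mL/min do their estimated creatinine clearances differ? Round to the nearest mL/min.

7 mL/min

Patient A: CrCl = (140 − 36) × 115.9 / (72 × 3.6) × 0.85 = 12053.6 / 259.20 × 0.85 ≈ 39.5 mL/min
Patient B: SCr = 273 / 88.4 = 3.088 mg/dL
Patient B: CrCl = (140 − 51) × 117 / (72 × 3.088) = 10413.0 / 222.34 ≈ 46.8 mL/min
|39.5 − 46.8| = 7.3 mL/min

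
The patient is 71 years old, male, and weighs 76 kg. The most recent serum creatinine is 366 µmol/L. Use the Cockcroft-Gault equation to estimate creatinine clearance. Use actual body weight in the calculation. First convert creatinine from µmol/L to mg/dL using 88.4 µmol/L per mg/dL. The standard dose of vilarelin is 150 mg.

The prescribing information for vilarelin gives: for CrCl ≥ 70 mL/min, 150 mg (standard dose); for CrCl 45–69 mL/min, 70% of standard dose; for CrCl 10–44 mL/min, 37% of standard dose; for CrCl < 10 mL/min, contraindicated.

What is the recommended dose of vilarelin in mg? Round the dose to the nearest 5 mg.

55 mg

SCr = 366 / 88.4 = 4.14 mg/dL
CrCl = (140 − 71) × 76 / (72 × 4.14) = 5244.0 / 298.08 ≈ 17.6 mL/min
CrCl ≈ 18 mL/min → bracket 10–44 mL/min.
37% of 150 mg = 55.5 mg → 55 mg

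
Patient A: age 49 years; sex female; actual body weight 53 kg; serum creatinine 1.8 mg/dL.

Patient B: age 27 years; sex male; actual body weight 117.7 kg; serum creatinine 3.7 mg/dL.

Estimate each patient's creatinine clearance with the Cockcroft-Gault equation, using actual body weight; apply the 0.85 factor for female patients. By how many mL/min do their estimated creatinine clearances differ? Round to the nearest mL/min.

18 mL/min

Patient A: CrCl = (140 − 49) × 53 / (72 × 1.8) × 0.85 = 4823.0 / 129.60 × 0.85 ≈ 31.6 mL/min
Patient B: CrCl = (140 − 27) × 117.7 / (72 × 3.7) = 13300.1 / 266.40 ≈ 49.9 mL/min
|31.6 − 49.9| = 18.3 mL/min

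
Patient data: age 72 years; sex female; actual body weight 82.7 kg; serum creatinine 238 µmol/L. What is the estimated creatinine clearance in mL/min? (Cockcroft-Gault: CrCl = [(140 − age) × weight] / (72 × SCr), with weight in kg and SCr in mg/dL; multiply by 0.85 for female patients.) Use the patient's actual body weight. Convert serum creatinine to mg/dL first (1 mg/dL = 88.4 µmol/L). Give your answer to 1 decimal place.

SCr = 238 / 88.4 = 2.692 mg/dL
CrCl = (140 − 72) × 82.7 / (72 × 2.692) × 0.85 = 5623.6 / 193.82 × 0.85 ≈ 24.7 mL/min

24.7 mL/min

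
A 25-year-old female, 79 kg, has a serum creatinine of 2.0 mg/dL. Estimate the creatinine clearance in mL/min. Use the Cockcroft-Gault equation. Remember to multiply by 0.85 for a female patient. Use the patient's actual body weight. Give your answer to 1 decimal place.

53.6 mL/min

CrCl = (140 − 25) × 79 / (72 × 2) × 0.85 = 9085.0 / 144.00 × 0.85 ≈ 53.6 mL/min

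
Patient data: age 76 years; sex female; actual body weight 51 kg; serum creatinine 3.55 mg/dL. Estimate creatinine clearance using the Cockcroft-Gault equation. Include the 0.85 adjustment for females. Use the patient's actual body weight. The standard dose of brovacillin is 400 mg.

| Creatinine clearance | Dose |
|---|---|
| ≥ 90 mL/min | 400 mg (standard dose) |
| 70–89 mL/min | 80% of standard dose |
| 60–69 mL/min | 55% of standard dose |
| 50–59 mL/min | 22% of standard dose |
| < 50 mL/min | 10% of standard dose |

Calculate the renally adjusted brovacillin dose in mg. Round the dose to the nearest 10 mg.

40 mg

CrCl = (140 − 76) × 51 / (72 × 3.55) × 0.85 = 3264.0 / 255.60 × 0.85 ≈ 10.9 mL/min
CrCl ≈ 11 mL/min → bracket < 50 mL/min.
10% of 400 mg = 40 mg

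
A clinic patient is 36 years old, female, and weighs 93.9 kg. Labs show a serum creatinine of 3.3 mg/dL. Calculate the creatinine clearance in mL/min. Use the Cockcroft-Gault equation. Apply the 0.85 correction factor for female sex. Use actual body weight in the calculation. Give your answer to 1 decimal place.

CrCl = (140 − 36) × 93.9 / (72 × 3.3) × 0.85 = 9765.6 / 237.60 × 0.85 ≈ 34.9 mL/min

34.9 mL/min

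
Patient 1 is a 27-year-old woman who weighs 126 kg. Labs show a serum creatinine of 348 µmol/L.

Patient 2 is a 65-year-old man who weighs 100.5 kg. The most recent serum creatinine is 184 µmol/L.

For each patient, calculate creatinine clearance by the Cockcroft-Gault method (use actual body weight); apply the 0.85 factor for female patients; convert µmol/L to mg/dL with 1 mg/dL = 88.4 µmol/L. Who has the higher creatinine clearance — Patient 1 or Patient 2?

Patient 2

Patient 1: SCr = 348 / 88.4 = 3.937 mg/dL
Patient 1: CrCl = (140 − 27) × 126 / (72 × 3.937) × 0.85 = 14238.0 / 283.46 × 0.85 ≈ 42.7 mL/min
Patient 2: SCr = 184 / 88.4 = 2.081 mg/dL
Patient 2: CrCl = (140 − 65) × 100.5 / (72 × 2.081) = 7537.5 / 149.83 ≈ 50.3 mL/min
42.7 vs 50.3 mL/min → Patient 2 is higher.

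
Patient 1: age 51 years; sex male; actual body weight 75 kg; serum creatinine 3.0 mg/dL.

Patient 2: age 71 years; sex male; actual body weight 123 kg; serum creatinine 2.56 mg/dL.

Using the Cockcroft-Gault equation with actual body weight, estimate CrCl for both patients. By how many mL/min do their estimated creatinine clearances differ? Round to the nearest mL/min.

15 mL/min

Patient 1: CrCl = (140 − 51) × 75 / (72 × 3) = 6675.0 / 216.00 ≈ 30.9 mL/min
Patient 2: CrCl = (140 − 71) × 123 / (72 × 2.56) = 8487.0 / 184.32 ≈ 46.0 mL/min
|30.9 − 46.0| = 15.1 mL/min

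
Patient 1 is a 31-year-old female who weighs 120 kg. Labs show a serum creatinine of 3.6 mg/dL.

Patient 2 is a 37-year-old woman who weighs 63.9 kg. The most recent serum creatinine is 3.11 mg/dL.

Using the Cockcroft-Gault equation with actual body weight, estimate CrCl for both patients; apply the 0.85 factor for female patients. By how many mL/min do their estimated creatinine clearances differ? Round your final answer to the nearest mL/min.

18 mL/min

Patient 1: CrCl = (140 − 31) × 120 / (72 × 3.6) × 0.85 = 13080.0 / 259.20 × 0.85 ≈ 42.9 mL/min
Patient 2: CrCl = (140 − 37) × 63.9 / (72 × 3.11) × 0.85 = 6581.7 / 223.92 × 0.85 ≈ 25.0 mL/min
|42.9 − 25.0| = 17.9 mL/min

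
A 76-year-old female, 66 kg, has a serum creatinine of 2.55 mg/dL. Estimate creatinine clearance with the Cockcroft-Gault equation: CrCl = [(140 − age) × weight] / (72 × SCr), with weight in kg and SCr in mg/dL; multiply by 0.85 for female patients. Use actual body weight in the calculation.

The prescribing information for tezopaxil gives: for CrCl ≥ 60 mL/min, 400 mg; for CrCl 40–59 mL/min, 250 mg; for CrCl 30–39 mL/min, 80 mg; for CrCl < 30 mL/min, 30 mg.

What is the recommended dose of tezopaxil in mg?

30 mg

CrCl = (140 − 76) × 66 / (72 × 2.55) × 0.85 = 4224.0 / 183.60 × 0.85 ≈ 19.6 mL/min
CrCl ≈ 20 mL/min → bracket < 30 mL/min.
Dose for this bracket: 30 mg.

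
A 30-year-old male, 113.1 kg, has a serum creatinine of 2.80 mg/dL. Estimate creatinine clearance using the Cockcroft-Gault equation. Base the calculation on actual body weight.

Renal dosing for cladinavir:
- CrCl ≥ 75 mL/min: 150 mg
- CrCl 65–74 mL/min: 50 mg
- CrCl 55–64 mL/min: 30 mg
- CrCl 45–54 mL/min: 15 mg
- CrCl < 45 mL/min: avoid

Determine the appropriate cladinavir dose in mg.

CrCl = (140 − 30) × 113.1 / (72 × 2.8) = 12441.0 / 201.60 ≈ 61.7 mL/min
CrCl ≈ 62 mL/min → bracket 55–64 mL/min.
Dose for this bracket: 30 mg.

30 mg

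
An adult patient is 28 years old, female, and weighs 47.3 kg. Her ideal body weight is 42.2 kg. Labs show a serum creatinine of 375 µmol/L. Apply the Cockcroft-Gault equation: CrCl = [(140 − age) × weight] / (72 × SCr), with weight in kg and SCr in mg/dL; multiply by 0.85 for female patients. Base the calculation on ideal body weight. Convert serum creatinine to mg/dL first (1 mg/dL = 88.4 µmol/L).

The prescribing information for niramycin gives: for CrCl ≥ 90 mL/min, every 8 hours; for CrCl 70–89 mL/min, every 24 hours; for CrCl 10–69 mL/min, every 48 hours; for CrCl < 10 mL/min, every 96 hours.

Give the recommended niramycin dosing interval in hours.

every 48 hours

SCr = 375 / 88.4 = 4.242 mg/dL
CrCl = (140 − 28) × 42.2 / (72 × 4.242) × 0.85 = 4726.4 / 305.42 × 0.85 ≈ 13.2 mL/min
CrCl ≈ 13 mL/min → bracket 10–69 mL/min → every 48 hours.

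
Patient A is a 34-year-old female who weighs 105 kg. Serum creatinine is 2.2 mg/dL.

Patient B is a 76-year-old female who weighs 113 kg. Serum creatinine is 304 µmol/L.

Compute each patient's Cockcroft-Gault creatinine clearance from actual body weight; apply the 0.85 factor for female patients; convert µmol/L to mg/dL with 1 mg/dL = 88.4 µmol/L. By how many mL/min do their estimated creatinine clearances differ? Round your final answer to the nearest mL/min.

Patient A: CrCl = (140 − 34) × 105 / (72 × 2.2) × 0.85 = 11130.0 / 158.40 × 0.85 ≈ 59.7 mL/min
Patient B: SCr = 304 / 88.4 = 3.439 mg/dL
Patient B: CrCl = (140 − 76) × 113 / (72 × 3.439) × 0.85 = 7232.0 / 247.61 × 0.85 ≈ 24.8 mL/min
|59.7 − 24.8| = 34.9 mL/min

35 mL/min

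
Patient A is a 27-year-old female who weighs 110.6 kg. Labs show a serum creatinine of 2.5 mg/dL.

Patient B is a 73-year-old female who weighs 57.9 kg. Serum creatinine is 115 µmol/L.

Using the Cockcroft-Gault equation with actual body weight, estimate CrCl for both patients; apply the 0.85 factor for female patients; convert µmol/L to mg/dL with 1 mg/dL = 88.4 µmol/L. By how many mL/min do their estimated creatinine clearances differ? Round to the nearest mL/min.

Patient A: CrCl = (140 − 27) × 110.6 / (72 × 2.5) × 0.85 = 12497.8 / 180.00 × 0.85 ≈ 59.0 mL/min
Patient B: SCr = 115 / 88.4 = 1.301 mg/dL
Patient B: CrCl = (140 − 73) × 57.9 / (72 × 1.301) × 0.85 = 3879.3 / 93.67 × 0.85 ≈ 35.2 mL/min
|59.0 − 35.2| = 23.8 mL/min

24 mL/min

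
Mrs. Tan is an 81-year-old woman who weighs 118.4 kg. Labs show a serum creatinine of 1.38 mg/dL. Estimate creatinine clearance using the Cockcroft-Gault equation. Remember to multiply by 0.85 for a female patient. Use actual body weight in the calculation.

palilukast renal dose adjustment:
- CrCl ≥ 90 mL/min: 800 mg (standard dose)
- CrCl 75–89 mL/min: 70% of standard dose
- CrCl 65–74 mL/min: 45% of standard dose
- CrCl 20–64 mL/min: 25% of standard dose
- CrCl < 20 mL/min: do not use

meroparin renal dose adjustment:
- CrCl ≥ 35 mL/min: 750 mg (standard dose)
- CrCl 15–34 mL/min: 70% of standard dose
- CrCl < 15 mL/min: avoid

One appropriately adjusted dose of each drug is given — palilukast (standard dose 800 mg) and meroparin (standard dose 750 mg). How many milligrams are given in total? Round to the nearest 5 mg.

950 mg

CrCl = (140 − 81) × 118.4 / (72 × 1.38) × 0.85 = 6985.6 / 99.36 × 0.85 ≈ 59.8 mL/min
CrCl ≈ 60 mL/min.
palilukast: 20–64 mL/min → 25% of 800 mg = 200 mg.
meroparin: ≥ 35 mL/min → 100% of 750 mg = 750 mg.
Total = 200 + 750 = 950 mg.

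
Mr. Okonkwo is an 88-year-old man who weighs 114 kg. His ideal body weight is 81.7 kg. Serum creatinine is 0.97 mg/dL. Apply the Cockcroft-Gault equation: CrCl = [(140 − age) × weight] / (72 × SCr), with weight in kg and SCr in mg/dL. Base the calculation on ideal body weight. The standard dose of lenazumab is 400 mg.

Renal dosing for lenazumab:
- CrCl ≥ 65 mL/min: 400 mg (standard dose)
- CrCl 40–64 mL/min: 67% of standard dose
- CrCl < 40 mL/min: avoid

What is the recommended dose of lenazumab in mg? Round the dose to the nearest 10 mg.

270 mg

CrCl = (140 − 88) × 81.7 / (72 × 0.97) = 4248.4 / 69.84 ≈ 60.8 mL/min
CrCl ≈ 61 mL/min → bracket 40–64 mL/min.
67% of 400 mg = 268 mg → 270 mg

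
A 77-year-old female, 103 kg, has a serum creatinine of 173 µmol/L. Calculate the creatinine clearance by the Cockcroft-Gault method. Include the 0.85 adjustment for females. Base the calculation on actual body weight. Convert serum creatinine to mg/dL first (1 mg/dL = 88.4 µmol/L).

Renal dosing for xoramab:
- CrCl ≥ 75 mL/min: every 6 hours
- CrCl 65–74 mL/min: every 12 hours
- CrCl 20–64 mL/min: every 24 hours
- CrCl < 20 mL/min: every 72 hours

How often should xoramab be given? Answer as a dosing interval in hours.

SCr = 173 / 88.4 = 1.957 mg/dL
CrCl = (140 − 77) × 103 / (72 × 1.957) × 0.85 = 6489.0 / 140.90 × 0.85 ≈ 39.1 mL/min
CrCl ≈ 39 mL/min → bracket 20–64 mL/min → every 24 hours.

every 24 hours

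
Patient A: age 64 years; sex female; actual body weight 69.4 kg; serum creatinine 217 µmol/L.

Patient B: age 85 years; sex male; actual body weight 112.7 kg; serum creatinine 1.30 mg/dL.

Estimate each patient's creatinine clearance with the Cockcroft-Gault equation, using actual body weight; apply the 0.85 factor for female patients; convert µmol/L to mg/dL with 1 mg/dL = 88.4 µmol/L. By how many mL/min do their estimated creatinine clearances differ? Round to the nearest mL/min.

41 mL/min

Patient A: SCr = 217 / 88.4 = 2.455 mg/dL
Patient A: CrCl = (140 − 64) × 69.4 / (72 × 2.455) × 0.85 = 5274.4 / 176.76 × 0.85 ≈ 25.4 mL/min
Patient B: CrCl = (140 − 85) × 112.7 / (72 × 1.3) = 6198.5 / 93.60 ≈ 66.2 mL/min
|25.4 − 66.2| = 40.8 mL/min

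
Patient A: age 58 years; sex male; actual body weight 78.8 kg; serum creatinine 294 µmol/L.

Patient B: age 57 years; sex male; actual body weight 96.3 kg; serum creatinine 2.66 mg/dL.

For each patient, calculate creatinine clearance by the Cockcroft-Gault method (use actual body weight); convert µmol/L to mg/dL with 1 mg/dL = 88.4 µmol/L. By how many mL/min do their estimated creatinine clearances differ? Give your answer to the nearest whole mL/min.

Patient A: SCr = 294 / 88.4 = 3.326 mg/dL
Patient A: CrCl = (140 − 58) × 78.8 / (72 × 3.326) = 6461.6 / 239.47 ≈ 27.0 mL/min
Patient B: CrCl = (140 − 57) × 96.3 / (72 × 2.66) = 7992.9 / 191.52 ≈ 41.7 mL/min
|27.0 − 41.7| = 14.7 mL/min

15 mL/min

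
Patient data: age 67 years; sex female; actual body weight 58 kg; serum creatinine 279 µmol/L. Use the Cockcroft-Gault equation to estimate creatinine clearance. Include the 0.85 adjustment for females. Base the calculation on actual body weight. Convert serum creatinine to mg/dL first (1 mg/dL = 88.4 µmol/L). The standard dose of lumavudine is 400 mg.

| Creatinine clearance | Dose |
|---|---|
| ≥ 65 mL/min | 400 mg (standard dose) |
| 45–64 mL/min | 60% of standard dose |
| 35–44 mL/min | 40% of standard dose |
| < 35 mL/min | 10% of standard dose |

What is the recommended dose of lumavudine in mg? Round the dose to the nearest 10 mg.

40 mg

SCr = 279 / 88.4 = 3.156 mg/dL
CrCl = (140 − 67) × 58 / (72 × 3.156) × 0.85 = 4234.0 / 227.23 × 0.85 ≈ 15.8 mL/min
CrCl ≈ 16 mL/min → bracket < 35 mL/min.
10% of 400 mg = 40 mg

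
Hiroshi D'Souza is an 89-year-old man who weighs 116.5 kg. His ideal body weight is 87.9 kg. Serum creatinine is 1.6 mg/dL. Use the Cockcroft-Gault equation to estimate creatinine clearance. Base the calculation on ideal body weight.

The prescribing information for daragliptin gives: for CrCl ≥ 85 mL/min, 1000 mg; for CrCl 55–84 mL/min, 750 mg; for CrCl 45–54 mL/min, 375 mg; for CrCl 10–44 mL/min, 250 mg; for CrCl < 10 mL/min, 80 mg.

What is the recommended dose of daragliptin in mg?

CrCl = (140 − 89) × 87.9 / (72 × 1.6) = 4482.9 / 115.20 ≈ 38.9 mL/min
CrCl ≈ 39 mL/min → bracket 10–44 mL/min.
Dose for this bracket: 250 mg.

250 mg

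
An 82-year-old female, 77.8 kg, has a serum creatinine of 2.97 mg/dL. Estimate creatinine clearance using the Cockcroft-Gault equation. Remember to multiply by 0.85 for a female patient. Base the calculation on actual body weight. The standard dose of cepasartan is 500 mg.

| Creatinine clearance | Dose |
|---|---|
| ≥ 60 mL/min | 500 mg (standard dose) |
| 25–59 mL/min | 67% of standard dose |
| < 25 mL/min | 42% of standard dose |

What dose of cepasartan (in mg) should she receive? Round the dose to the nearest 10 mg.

210 mg

CrCl = (140 − 82) × 77.8 / (72 × 2.97) × 0.85 = 4512.4 / 213.84 × 0.85 ≈ 17.9 mL/min
CrCl ≈ 18 mL/min → bracket < 25 mL/min.
42% of 500 mg = 210 mg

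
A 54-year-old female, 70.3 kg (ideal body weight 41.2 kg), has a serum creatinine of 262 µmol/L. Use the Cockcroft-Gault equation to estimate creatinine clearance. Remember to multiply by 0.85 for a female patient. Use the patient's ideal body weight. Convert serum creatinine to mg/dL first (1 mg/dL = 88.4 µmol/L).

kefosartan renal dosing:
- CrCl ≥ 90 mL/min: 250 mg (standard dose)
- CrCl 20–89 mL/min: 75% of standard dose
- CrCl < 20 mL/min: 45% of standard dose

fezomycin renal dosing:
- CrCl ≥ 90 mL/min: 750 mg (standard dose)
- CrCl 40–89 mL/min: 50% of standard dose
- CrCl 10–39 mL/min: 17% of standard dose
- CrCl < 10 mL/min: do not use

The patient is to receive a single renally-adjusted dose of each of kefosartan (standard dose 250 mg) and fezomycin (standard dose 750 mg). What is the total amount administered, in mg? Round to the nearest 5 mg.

SCr = 262 / 88.4 = 2.964 mg/dL
CrCl = (140 − 54) × 41.2 / (72 × 2.964) × 0.85 = 3543.2 / 213.41 × 0.85 ≈ 14.1 mL/min
CrCl ≈ 14 mL/min.
kefosartan: < 20 mL/min → 45% of 250 mg = 112.5 mg.
fezomycin: 10–39 mL/min → 17% of 750 mg = 127.5 mg.
Total = 112.5 + 127.5 = 240 mg.

240 mg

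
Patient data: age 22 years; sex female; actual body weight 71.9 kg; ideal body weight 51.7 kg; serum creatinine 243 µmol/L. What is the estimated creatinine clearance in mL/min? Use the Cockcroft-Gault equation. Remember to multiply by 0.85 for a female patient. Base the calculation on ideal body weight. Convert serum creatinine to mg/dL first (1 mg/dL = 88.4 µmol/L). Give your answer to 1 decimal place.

26.2 mL/min

SCr = 243 / 88.4 = 2.749 mg/dL
CrCl = (140 − 22) × 51.7 / (72 × 2.749) × 0.85 = 6100.6 / 197.93 × 0.85 ≈ 26.2 mL/min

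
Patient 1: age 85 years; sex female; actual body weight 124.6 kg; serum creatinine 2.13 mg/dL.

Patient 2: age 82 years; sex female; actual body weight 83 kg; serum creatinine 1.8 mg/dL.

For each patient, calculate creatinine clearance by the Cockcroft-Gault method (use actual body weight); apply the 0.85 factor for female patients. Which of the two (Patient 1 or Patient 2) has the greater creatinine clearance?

Patient 1: CrCl = (140 − 85) × 124.6 / (72 × 2.13) × 0.85 = 6853.0 / 153.36 × 0.85 ≈ 38.0 mL/min
Patient 2: CrCl = (140 − 82) × 83 / (72 × 1.8) × 0.85 = 4814.0 / 129.60 × 0.85 ≈ 31.6 mL/min
38.0 vs 31.6 mL/min → Patient 1 is higher.

Patient 1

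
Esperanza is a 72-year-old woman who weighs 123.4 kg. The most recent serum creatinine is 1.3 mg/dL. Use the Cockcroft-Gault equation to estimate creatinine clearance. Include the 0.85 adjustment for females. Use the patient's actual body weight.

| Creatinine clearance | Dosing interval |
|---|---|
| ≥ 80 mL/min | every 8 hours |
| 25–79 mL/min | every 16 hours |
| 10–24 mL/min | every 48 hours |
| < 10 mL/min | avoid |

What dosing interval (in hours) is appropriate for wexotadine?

CrCl = (140 − 72) × 123.4 / (72 × 1.3) × 0.85 = 8391.2 / 93.60 × 0.85 ≈ 76.2 mL/min
CrCl ≈ 76 mL/min → bracket 25–79 mL/min → every 16 hours.

every 16 hours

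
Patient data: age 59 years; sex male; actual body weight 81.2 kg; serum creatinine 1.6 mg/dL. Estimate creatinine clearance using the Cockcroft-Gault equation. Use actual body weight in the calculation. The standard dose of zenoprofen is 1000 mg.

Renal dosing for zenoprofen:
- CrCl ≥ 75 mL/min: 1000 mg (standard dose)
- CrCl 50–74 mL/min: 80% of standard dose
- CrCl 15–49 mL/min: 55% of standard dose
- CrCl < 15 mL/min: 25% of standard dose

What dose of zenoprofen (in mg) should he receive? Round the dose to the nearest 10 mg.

CrCl = (140 − 59) × 81.2 / (72 × 1.6) = 6577.2 / 115.20 ≈ 57.1 mL/min
CrCl ≈ 57 mL/min → bracket 50–74 mL/min.
80% of 1000 mg = 800 mg

800 mg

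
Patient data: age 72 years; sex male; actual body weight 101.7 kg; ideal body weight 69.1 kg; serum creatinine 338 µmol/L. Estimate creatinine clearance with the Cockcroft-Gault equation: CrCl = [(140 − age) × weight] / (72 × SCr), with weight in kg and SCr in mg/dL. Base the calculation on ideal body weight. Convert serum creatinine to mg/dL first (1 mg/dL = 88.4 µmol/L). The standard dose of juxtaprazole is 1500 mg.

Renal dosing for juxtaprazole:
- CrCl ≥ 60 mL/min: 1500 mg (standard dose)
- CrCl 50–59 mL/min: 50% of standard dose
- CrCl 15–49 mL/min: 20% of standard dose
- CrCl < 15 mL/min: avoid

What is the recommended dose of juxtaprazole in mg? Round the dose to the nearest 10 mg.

SCr = 338 / 88.4 = 3.824 mg/dL
CrCl = (140 − 72) × 69.1 / (72 × 3.824) = 4698.8 / 275.33 ≈ 17.1 mL/min
CrCl ≈ 17 mL/min → bracket 15–49 mL/min.
20% of 1500 mg = 300 mg

300 mg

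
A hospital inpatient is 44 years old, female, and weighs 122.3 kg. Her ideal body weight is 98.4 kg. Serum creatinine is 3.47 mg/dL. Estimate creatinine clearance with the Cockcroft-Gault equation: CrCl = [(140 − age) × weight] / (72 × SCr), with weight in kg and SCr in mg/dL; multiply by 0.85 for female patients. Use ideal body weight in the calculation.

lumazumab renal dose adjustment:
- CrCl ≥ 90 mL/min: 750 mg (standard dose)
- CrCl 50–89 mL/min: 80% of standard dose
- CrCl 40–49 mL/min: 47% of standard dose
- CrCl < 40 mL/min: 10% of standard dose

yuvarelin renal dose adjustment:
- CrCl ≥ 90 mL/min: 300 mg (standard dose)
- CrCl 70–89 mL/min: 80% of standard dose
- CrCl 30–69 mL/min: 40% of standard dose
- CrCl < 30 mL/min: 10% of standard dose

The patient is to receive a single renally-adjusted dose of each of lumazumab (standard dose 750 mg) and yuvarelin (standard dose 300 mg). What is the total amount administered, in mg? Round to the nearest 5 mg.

CrCl = (140 − 44) × 98.4 / (72 × 3.47) × 0.85 = 9446.4 / 249.84 × 0.85 ≈ 32.1 mL/min
CrCl ≈ 32 mL/min.
lumazumab: < 40 mL/min → 10% of 750 mg = 75 mg.
yuvarelin: 30–69 mL/min → 40% of 300 mg = 120 mg.
Total = 75 + 120 = 195 mg.

195 mg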